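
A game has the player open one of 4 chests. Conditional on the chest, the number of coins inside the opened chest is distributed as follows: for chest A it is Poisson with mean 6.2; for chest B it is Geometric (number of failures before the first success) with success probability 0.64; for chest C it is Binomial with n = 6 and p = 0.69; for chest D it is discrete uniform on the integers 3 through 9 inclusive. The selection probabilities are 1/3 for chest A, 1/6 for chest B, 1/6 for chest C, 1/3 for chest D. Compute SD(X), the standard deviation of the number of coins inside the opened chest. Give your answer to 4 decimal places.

2.8207

Per component, A: μ=6.2, E[X²]=44.64; B: μ=0.5625, E[X²]=1.19531; C: μ=4.14, E[X²]=18.423; D: μ=6, E[X²]=40.
E[X] = 0.333333·6.2 + 0.166667·0.5625 + 0.166667·4.14 + 0.333333·6 = 4.85042.
E[X²] = 0.333333·44.64 + 0.166667·1.19531 + 0.166667·18.423 + 0.333333·40 = 31.4831.
Var(X) = E[X²] − (E[X])² = 31.4831 − 23.5265 = 7.95651.
SD(X) = √7.95651 = 2.82073.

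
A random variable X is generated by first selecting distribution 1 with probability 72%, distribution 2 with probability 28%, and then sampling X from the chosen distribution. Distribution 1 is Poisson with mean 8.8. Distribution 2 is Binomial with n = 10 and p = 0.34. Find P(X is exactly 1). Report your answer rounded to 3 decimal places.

Conditional on each component, P(X = 1): 1: 0.00132645; 2: 0.0807931.
By total probability, P(X = 1) = 0.72·0.00132645 + 0.28·0.0807931 = 0.0235771.

0.024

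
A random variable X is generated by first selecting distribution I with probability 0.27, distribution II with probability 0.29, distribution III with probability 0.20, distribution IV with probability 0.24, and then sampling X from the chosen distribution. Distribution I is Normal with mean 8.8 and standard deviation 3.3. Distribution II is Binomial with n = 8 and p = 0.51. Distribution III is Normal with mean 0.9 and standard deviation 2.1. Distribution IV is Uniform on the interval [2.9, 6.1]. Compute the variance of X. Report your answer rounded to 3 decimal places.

12.140

Per component, I: μ=8.8, E[X²]=88.33; II: μ=4.08, E[X²]=18.6456; III: μ=0.9, E[X²]=5.22; IV: μ=4.5, E[X²]=21.1033.
E[X] = 0.27·8.8 + 0.29·4.08 + 0.2·0.9 + 0.24·4.5 = 4.8192.
E[X²] = 0.27·88.33 + 0.29·18.6456 + 0.2·5.22 + 0.24·21.1033 = 35.3651.
Var(X) = E[X²] − (E[X])² = 35.3651 − 23.2247 = 12.1404.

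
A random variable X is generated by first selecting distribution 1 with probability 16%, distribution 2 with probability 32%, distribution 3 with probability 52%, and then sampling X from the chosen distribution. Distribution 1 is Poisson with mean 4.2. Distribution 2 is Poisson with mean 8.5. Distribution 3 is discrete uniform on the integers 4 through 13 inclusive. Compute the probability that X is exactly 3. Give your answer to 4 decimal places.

0.0363

Conditional on each component, P(X = 3): 1: 0.185165; 2: 0.0208258; 3: 0.
By total probability, P(X = 3) = 0.16·0.185165 + 0.32·0.0208258 + 0.52·0 = 0.0362907.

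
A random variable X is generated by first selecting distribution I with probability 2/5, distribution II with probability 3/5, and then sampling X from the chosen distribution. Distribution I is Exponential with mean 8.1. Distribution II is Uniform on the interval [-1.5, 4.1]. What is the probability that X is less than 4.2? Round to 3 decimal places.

0.762

Conditional on each component, P(X < 4.2): I: 0.404598; II: 1.
By total probability, P(X < 4.2) = 0.4·0.404598 + 0.6·1 = 0.761839.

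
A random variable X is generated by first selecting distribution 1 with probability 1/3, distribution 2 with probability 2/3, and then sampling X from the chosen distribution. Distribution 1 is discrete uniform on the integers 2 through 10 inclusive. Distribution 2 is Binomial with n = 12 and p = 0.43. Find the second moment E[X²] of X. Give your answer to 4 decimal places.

33.9334

For each component E[X²] = Var + (mean)², giving 1: 42.6667; 2: 29.5668.
Overall E[X²] = 0.333333·42.6667 + 0.666667·29.5668 = 33.9334.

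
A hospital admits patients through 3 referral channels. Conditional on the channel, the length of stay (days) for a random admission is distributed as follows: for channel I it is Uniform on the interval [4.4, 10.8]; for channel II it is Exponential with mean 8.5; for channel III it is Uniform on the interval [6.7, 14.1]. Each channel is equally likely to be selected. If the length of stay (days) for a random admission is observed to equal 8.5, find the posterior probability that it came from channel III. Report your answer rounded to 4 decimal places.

Likelihoods f(8.5 | ·): I: 0.15625; II: 0.0432799; III: 0.135135.
Posterior ∝ prior × likelihood. Numerator for III: 0.333333·0.135135 = 0.045045.
Normalizing constant: 0.333333·0.15625 + 0.333333·0.0432799 + 0.333333·0.135135 = 0.111555.
P(III | observation) = 0.045045 / 0.111555 = 0.403792.

0.4038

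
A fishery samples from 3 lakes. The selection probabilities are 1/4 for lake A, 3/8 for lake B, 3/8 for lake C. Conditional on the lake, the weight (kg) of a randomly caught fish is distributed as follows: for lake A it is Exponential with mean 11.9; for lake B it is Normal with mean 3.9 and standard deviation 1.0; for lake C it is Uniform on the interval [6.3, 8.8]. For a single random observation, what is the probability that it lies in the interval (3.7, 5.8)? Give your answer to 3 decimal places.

Conditional on each lake, P(3.7 < X < 5.8): A: 0.118545; B: 0.550543; C: 0.
By total probability, P(3.7 < X < 5.8) = 0.25·0.118545 + 0.375·0.550543 + 0.375·0 = 0.23609.

0.236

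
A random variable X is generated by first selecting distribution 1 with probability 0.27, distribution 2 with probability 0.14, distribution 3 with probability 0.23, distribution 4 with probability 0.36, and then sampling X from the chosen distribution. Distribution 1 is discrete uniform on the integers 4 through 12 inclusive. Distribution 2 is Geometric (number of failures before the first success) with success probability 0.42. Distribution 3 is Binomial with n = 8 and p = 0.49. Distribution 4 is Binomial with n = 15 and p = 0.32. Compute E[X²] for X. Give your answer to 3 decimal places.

For each component E[X²] = Var + (mean)², giving 1: 70.6667; 2: 5.19501; 3: 17.3656; 4: 26.304.
Overall E[X²] = 0.27·70.6667 + 0.14·5.19501 + 0.23·17.3656 + 0.36·26.304 = 33.2708.

33.271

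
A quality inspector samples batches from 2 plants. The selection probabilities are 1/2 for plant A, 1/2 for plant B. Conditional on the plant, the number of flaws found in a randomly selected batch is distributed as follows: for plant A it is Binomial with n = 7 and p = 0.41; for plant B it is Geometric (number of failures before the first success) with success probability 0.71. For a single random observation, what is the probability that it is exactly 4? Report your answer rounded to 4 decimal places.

Conditional on each plant, P(X = 4): A: 0.203123; B: 0.0050217.
By total probability, P(X = 4) = 0.5·0.203123 + 0.5·0.0050217 = 0.104072.

0.1041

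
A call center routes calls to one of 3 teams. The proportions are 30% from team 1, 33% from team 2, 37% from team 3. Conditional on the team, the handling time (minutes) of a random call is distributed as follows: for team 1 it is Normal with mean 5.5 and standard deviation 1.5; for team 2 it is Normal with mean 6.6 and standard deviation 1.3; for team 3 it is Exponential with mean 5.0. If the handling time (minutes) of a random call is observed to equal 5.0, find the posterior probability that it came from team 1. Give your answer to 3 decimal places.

Likelihoods f(5.0 | ·): 1: 0.251589; 2: 0.143891; 3: 0.0735759.
Posterior ∝ prior × likelihood. Numerator for 1: 0.3·0.251589 = 0.0754766.
Normalizing constant: 0.3·0.251589 + 0.33·0.143891 + 0.37·0.0735759 = 0.150184.
P(1 | observation) = 0.0754766 / 0.150184 = 0.502562.

0.503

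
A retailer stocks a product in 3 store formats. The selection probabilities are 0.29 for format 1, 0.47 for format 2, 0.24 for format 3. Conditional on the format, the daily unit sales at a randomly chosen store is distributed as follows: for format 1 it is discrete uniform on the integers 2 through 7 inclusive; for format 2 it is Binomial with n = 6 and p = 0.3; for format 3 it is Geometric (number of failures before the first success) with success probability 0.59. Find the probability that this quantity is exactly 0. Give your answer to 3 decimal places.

0.197

Conditional on each format, P(X = 0): 1: 0; 2: 0.117649; 3: 0.59.
By total probability, P(X = 0) = 0.29·0 + 0.47·0.117649 + 0.24·0.59 = 0.196895.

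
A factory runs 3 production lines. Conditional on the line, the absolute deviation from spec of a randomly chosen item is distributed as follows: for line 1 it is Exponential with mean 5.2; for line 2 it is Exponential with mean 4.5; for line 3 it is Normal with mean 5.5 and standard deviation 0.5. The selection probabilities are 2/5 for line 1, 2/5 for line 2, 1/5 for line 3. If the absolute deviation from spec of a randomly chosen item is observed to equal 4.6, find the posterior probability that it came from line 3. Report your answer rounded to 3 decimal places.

Likelihoods f(4.6 | ·): 1: 0.0793986; 2: 0.0799543; 3: 0.1579.
Posterior ∝ prior × likelihood. Numerator for 3: 0.2·0.1579 = 0.0315801.
Normalizing constant: 0.4·0.0793986 + 0.4·0.0799543 + 0.2·0.1579 = 0.0953213.
P(3 | observation) = 0.0315801 / 0.0953213 = 0.331301.

0.331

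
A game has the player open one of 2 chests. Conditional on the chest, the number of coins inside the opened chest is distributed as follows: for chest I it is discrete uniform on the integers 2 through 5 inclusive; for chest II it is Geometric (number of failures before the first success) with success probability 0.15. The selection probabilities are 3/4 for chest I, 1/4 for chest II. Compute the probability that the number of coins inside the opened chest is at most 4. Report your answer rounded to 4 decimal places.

Conditional on each chest, P(X ≤ 4): I: 0.75; II: 0.556295.
By total probability, P(X ≤ 4) = 0.75·0.75 + 0.25·0.556295 = 0.701574.

0.7016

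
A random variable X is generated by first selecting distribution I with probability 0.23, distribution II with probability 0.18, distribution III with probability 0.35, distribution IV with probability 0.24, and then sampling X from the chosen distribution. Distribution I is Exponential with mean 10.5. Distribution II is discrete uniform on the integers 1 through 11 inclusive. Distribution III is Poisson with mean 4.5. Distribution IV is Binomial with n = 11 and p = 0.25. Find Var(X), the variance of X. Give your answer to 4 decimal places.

Per component, I: μ=10.5, E[X²]=220.5; II: μ=6, E[X²]=46; III: μ=4.5, E[X²]=24.75; IV: μ=2.75, E[X²]=9.625.
E[X] = 0.23·10.5 + 0.18·6 + 0.35·4.5 + 0.24·2.75 = 5.73.
E[X²] = 0.23·220.5 + 0.18·46 + 0.35·24.75 + 0.24·9.625 = 69.9675.
Var(X) = E[X²] − (E[X])² = 69.9675 − 32.8329 = 37.1346.

37.1346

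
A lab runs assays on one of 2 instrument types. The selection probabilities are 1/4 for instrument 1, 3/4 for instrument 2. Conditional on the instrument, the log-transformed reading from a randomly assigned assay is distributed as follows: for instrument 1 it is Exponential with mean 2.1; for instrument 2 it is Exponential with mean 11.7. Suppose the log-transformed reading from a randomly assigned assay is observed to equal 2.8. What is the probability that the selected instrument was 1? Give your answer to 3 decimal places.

0.383

Likelihoods f(2.8 | ·): 1: 0.125522; 2: 0.0672791.
Posterior ∝ prior × likelihood. Numerator for 1: 0.25·0.125522 = 0.0313806.
Normalizing constant: 0.25·0.125522 + 0.75·0.0672791 = 0.08184.
P(1 | observation) = 0.0313806 / 0.08184 = 0.383439.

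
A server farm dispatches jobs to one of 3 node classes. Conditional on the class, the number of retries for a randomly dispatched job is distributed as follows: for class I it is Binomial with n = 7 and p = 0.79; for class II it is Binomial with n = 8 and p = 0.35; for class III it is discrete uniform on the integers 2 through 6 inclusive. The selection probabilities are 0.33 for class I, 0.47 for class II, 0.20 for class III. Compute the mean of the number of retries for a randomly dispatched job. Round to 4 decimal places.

Component means — I: 5.53; II: 2.8; III: 4.
E[X] = 0.33·5.53 + 0.47·2.8 + 0.2·4 = 3.9409.

3.9409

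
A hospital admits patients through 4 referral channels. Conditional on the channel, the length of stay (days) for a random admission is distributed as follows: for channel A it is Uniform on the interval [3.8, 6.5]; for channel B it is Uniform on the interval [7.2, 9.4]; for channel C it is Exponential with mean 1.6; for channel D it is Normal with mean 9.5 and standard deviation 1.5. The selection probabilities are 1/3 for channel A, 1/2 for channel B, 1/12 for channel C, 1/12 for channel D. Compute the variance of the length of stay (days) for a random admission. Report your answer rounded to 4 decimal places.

5.6983

Per component, A: μ=5.15, E[X²]=27.13; B: μ=8.3, E[X²]=69.2933; C: μ=1.6, E[X²]=5.12; D: μ=9.5, E[X²]=92.5.
E[X] = 0.333333·5.15 + 0.5·8.3 + 0.0833333·1.6 + 0.0833333·9.5 = 6.79167.
E[X²] = 0.333333·27.13 + 0.5·69.2933 + 0.0833333·5.12 + 0.0833333·92.5 = 51.825.
Var(X) = E[X²] − (E[X])² = 51.825 − 46.1267 = 5.69826.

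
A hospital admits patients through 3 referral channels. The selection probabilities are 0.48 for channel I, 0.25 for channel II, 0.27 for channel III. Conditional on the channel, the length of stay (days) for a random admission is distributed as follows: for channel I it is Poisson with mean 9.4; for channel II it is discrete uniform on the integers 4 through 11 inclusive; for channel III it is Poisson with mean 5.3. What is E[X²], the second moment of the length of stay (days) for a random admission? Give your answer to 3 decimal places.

71.315

For each component E[X²] = Var + (mean)², giving I: 97.76; II: 61.5; III: 33.39.
Overall E[X²] = 0.48·97.76 + 0.25·61.5 + 0.27·33.39 = 71.3151.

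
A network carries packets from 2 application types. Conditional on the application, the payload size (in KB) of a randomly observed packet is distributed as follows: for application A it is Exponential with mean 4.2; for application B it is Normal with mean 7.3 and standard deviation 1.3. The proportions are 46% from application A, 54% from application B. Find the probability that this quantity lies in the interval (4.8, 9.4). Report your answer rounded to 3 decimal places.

Conditional on each application, P(4.8 < X < 9.4): A: 0.212245; B: 0.919651.
By total probability, P(4.8 < X < 9.4) = 0.46·0.212245 + 0.54·0.919651 = 0.594244.

0.594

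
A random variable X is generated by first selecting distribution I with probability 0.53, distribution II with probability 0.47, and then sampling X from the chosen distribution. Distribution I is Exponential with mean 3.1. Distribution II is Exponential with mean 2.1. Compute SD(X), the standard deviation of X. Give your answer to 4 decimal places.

2.7231

Per component, I: μ=3.1, E[X²]=19.22; II: μ=2.1, E[X²]=8.82.
E[X] = 0.53·3.1 + 0.47·2.1 = 2.63.
E[X²] = 0.53·19.22 + 0.47·8.82 = 14.332.
Var(X) = E[X²] − (E[X])² = 14.332 − 6.9169 = 7.4151.
SD(X) = √7.4151 = 2.72307.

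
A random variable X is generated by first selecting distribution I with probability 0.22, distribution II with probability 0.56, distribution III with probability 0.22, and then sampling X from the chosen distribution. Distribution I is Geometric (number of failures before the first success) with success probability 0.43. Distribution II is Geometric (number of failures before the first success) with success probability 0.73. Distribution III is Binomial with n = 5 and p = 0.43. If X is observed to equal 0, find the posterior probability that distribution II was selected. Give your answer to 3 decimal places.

0.791

Likelihoods P(X=0 | ·): I: 0.43; II: 0.73; III: 0.0601692.
Posterior ∝ prior × likelihood. Numerator for II: 0.56·0.73 = 0.4088.
Normalizing constant: 0.22·0.43 + 0.56·0.73 + 0.22·0.0601692 = 0.516637.
P(II | observation) = 0.4088 / 0.516637 = 0.791271.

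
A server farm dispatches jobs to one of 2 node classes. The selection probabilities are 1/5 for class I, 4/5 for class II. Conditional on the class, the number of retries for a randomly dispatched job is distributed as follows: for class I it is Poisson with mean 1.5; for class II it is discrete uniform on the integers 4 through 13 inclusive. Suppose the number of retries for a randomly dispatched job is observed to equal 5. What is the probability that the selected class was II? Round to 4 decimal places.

Likelihoods P(X=5 | ·): I: 0.01412; II: 0.1.
Posterior ∝ prior × likelihood. Numerator for II: 0.8·0.1 = 0.08.
Normalizing constant: 0.2·0.01412 + 0.8·0.1 = 0.082824.
P(II | observation) = 0.08 / 0.082824 = 0.965904.

0.9659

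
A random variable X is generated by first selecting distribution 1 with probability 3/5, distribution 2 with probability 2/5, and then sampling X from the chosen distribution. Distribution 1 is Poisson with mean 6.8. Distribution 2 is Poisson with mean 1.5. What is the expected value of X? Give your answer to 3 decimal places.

4.680

Component means — 1: 6.8; 2: 1.5.
E[X] = 0.6·6.8 + 0.4·1.5 = 4.68.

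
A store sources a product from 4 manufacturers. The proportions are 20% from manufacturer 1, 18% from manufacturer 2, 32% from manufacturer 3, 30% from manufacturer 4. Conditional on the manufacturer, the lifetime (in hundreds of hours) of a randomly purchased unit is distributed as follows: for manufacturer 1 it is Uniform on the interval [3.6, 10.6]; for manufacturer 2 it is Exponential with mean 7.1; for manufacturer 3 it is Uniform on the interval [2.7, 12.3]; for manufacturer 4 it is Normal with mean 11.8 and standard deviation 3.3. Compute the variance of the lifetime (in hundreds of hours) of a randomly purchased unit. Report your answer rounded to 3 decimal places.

19.928

Per component, 1: μ=7.1, E[X²]=54.4933; 2: μ=7.1, E[X²]=100.82; 3: μ=7.5, E[X²]=63.93; 4: μ=11.8, E[X²]=150.13.
E[X] = 0.2·7.1 + 0.18·7.1 + 0.32·7.5 + 0.3·11.8 = 8.638.
E[X²] = 0.2·54.4933 + 0.18·100.82 + 0.32·63.93 + 0.3·150.13 = 94.5429.
Var(X) = E[X²] − (E[X])² = 94.5429 − 74.615 = 19.9278.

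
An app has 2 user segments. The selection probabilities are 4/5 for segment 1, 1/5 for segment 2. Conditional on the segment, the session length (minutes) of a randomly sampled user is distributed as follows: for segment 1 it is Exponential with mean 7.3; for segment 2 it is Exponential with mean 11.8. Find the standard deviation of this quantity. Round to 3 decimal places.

8.586

Per component, 1: μ=7.3, E[X²]=106.58; 2: μ=11.8, E[X²]=278.48.
E[X] = 0.8·7.3 + 0.2·11.8 = 8.2.
E[X²] = 0.8·106.58 + 0.2·278.48 = 140.96.
Var(X) = E[X²] − (E[X])² = 140.96 − 67.24 = 73.72.
SD(X) = √73.72 = 8.58604.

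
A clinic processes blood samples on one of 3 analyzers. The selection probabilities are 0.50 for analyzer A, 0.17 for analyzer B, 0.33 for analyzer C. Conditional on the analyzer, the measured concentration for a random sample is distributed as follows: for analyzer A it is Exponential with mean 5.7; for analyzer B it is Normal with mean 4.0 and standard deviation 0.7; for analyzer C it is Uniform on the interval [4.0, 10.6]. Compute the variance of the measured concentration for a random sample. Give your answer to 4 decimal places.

18.8052

Per component, A: μ=5.7, E[X²]=64.98; B: μ=4, E[X²]=16.49; C: μ=7.3, E[X²]=56.92.
E[X] = 0.5·5.7 + 0.17·4 + 0.33·7.3 = 5.939.
E[X²] = 0.5·64.98 + 0.17·16.49 + 0.33·56.92 = 54.0769.
Var(X) = E[X²] − (E[X])² = 54.0769 − 35.2717 = 18.8052.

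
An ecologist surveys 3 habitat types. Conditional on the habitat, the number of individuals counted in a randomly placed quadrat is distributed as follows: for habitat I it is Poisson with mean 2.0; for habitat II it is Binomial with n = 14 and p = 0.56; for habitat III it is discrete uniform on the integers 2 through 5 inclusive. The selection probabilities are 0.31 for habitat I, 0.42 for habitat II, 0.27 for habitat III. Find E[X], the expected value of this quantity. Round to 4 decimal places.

4.8578

Component means — I: 2; II: 7.84; III: 3.5.
E[X] = 0.31·2 + 0.42·7.84 + 0.27·3.5 = 4.8578.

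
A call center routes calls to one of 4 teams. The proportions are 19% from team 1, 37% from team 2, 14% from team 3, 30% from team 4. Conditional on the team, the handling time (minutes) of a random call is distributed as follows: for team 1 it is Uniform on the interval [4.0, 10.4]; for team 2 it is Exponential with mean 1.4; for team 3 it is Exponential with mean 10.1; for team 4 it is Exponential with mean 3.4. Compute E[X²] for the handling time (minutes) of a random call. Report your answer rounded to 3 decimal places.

47.447

For each component E[X²] = Var + (mean)², giving 1: 55.2533; 2: 3.92; 3: 204.02; 4: 23.12.
Overall E[X²] = 0.19·55.2533 + 0.37·3.92 + 0.14·204.02 + 0.3·23.12 = 47.4473.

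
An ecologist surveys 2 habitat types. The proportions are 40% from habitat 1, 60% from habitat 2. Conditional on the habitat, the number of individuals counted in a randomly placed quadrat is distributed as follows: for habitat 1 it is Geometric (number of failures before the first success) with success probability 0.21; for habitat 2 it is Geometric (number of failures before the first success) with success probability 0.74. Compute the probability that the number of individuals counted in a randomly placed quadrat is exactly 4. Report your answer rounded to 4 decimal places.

0.0347

Conditional on each habitat, P(X = 4): 1: 0.0817952; 2: 0.00338162.
By total probability, P(X = 4) = 0.4·0.0817952 + 0.6·0.00338162 = 0.034747.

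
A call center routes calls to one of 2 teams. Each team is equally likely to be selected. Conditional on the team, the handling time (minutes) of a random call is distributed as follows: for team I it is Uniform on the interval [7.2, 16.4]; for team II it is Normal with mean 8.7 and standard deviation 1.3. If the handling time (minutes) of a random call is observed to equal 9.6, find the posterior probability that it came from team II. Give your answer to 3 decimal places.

0.690

Likelihoods f(9.6 | ·): I: 0.108696; II: 0.241485.
Posterior ∝ prior × likelihood. Numerator for II: 0.5·0.241485 = 0.120743.
Normalizing constant: 0.5·0.108696 + 0.5·0.241485 = 0.17509.
P(II | observation) = 0.120743 / 0.17509 = 0.689601.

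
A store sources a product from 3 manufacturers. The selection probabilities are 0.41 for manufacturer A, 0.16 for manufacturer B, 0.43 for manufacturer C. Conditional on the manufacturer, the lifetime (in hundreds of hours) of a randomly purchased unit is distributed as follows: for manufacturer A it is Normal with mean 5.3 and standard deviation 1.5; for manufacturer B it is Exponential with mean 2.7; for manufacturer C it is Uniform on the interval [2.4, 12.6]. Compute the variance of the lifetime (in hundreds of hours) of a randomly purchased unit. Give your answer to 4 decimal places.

Per component, A: μ=5.3, E[X²]=30.34; B: μ=2.7, E[X²]=14.58; C: μ=7.5, E[X²]=64.92.
E[X] = 0.41·5.3 + 0.16·2.7 + 0.43·7.5 = 5.83.
E[X²] = 0.41·30.34 + 0.16·14.58 + 0.43·64.92 = 42.6878.
Var(X) = E[X²] − (E[X])² = 42.6878 − 33.9889 = 8.6989.

8.6989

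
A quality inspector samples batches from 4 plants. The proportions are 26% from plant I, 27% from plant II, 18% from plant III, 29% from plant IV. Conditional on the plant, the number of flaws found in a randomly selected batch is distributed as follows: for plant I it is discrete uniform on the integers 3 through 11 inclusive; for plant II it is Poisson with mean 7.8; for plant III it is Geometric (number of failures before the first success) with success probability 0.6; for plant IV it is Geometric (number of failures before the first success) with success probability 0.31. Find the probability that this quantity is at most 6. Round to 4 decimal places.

0.6550

Conditional on each plant, P(X ≤ 6): I: 0.444444; II: 0.338407; III: 0.998362; IV: 0.925536.
By total probability, P(X ≤ 6) = 0.26·0.444444 + 0.27·0.338407 + 0.18·0.998362 + 0.29·0.925536 = 0.655036.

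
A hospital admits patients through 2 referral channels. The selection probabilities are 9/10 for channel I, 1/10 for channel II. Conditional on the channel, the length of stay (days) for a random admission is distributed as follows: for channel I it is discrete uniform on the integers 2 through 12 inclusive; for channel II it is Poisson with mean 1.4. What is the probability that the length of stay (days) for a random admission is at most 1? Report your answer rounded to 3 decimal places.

0.059

Conditional on each channel, P(X ≤ 1): I: 0; II: 0.591833.
By total probability, P(X ≤ 1) = 0.9·0 + 0.1·0.591833 = 0.0591833.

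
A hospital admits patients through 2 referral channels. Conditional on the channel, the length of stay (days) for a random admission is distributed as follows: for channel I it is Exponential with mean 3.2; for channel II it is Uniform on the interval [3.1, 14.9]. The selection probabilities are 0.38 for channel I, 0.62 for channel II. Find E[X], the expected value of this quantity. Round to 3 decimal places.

Component means — I: 3.2; II: 9.
E[X] = 0.38·3.2 + 0.62·9 = 6.796.

6.796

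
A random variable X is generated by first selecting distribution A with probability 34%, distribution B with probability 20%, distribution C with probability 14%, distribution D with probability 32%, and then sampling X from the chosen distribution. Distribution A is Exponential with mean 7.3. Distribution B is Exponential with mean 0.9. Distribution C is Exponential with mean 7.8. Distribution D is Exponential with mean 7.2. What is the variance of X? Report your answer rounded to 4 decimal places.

Per component, A: μ=7.3, E[X²]=106.58; B: μ=0.9, E[X²]=1.62; C: μ=7.8, E[X²]=121.68; D: μ=7.2, E[X²]=103.68.
E[X] = 0.34·7.3 + 0.2·0.9 + 0.14·7.8 + 0.32·7.2 = 6.058.
E[X²] = 0.34·106.58 + 0.2·1.62 + 0.14·121.68 + 0.32·103.68 = 86.774.
Var(X) = E[X²] − (E[X])² = 86.774 − 36.6994 = 50.0746.

50.0746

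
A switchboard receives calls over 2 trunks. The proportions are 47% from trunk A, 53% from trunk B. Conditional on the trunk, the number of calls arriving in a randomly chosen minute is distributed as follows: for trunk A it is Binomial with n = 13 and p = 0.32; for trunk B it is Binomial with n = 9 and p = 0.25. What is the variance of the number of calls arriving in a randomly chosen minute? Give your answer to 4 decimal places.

Per component, A: μ=4.16, E[X²]=20.1344; B: μ=2.25, E[X²]=6.75.
E[X] = 0.47·4.16 + 0.53·2.25 = 3.1477.
E[X²] = 0.47·20.1344 + 0.53·6.75 = 13.0407.
Var(X) = E[X²] − (E[X])² = 13.0407 − 9.90802 = 3.13265.

3.1327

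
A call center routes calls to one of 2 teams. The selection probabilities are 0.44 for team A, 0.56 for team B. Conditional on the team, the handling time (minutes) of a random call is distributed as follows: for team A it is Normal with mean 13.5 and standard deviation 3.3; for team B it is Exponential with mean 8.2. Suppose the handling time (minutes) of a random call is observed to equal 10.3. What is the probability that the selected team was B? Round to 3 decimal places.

Likelihoods f(10.3 | ·): A: 0.0755457; B: 0.0347272.
Posterior ∝ prior × likelihood. Numerator for B: 0.56·0.0347272 = 0.0194472.
Normalizing constant: 0.44·0.0755457 + 0.56·0.0347272 = 0.0526874.
P(B | observation) = 0.0194472 / 0.0526874 = 0.369106.

0.369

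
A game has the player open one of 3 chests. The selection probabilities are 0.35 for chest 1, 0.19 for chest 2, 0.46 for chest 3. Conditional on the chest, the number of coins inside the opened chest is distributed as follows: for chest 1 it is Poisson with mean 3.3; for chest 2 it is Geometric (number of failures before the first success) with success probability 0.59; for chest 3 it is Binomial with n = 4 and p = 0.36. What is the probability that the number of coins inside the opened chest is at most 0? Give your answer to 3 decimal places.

Conditional on each chest, P(X ≤ 0): 1: 0.0368832; 2: 0.59; 3: 0.167772.
By total probability, P(X ≤ 0) = 0.35·0.0368832 + 0.19·0.59 + 0.46·0.167772 = 0.202184.

0.202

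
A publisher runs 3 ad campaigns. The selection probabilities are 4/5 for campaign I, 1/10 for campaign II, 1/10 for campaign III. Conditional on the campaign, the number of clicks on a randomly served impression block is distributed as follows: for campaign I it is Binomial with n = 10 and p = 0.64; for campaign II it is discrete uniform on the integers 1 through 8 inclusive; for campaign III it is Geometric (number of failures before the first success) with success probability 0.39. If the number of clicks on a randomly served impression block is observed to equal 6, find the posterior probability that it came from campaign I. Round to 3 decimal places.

Likelihoods P(X=6 | ·): I: 0.242387; II: 0.125; III: 0.0200929.
Posterior ∝ prior × likelihood. Numerator for I: 0.8·0.242387 = 0.19391.
Normalizing constant: 0.8·0.242387 + 0.1·0.125 + 0.1·0.0200929 = 0.208419.
P(I | observation) = 0.19391 / 0.208419 = 0.930384.

0.930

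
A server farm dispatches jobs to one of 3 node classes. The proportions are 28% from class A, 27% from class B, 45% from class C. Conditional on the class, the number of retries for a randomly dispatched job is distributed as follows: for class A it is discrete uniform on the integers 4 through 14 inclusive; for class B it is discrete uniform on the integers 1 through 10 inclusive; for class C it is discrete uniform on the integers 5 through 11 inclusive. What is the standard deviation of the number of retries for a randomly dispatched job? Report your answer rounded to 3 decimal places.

Per component, A: μ=9, E[X²]=91; B: μ=5.5, E[X²]=38.5; C: μ=8, E[X²]=68.
E[X] = 0.28·9 + 0.27·5.5 + 0.45·8 = 7.605.
E[X²] = 0.28·91 + 0.27·38.5 + 0.45·68 = 66.475.
Var(X) = E[X²] − (E[X])² = 66.475 − 57.836 = 8.63898.
SD(X) = √8.63898 = 2.93921.

2.939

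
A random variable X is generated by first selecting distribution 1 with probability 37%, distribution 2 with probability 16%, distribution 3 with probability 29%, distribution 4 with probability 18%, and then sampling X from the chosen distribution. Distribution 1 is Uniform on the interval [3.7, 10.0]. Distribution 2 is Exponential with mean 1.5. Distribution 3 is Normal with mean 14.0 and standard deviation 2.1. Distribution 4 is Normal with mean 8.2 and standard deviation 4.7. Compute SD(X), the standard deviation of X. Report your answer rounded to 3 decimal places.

Per component, 1: μ=6.85, E[X²]=50.23; 2: μ=1.5, E[X²]=4.5; 3: μ=14, E[X²]=200.41; 4: μ=8.2, E[X²]=89.33.
E[X] = 0.37·6.85 + 0.16·1.5 + 0.29·14 + 0.18·8.2 = 8.3105.
E[X²] = 0.37·50.23 + 0.16·4.5 + 0.29·200.41 + 0.18·89.33 = 93.5034.
Var(X) = E[X²] − (E[X])² = 93.5034 − 69.0644 = 24.439.
SD(X) = √24.439 = 4.94358.

4.944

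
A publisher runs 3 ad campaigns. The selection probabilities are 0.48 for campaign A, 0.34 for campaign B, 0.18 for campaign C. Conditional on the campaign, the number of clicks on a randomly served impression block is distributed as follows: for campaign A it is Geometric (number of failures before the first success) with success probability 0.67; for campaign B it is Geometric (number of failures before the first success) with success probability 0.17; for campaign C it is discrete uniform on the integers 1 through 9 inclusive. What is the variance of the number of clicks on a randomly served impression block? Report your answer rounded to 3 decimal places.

Per component, A: μ=0.492537, E[X²]=0.977723; B: μ=4.88235, E[X²]=52.5571; C: μ=5, E[X²]=31.6667.
E[X] = 0.48·0.492537 + 0.34·4.88235 + 0.18·5 = 2.79642.
E[X²] = 0.48·0.977723 + 0.34·52.5571 + 0.18·31.6667 = 24.0387.
Var(X) = E[X²] − (E[X])² = 24.0387 − 7.81995 = 16.2188.

16.219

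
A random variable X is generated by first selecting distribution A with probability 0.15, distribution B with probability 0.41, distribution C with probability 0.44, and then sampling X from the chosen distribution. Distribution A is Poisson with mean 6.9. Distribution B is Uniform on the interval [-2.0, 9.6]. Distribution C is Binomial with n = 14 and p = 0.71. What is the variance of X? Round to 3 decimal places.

Per component, A: μ=6.9, E[X²]=54.51; B: μ=3.8, E[X²]=25.6533; C: μ=9.94, E[X²]=101.686.
E[X] = 0.15·6.9 + 0.41·3.8 + 0.44·9.94 = 6.9666.
E[X²] = 0.15·54.51 + 0.41·25.6533 + 0.44·101.686 = 63.4363.
Var(X) = E[X²] − (E[X])² = 63.4363 − 48.5335 = 14.9028.

14.903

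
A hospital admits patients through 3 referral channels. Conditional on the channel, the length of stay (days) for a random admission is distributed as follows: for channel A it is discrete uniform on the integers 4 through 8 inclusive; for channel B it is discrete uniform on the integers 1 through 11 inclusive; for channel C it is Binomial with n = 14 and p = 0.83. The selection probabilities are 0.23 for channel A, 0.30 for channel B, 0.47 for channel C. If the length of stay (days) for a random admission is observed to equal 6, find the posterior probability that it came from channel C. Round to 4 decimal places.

Likelihoods P(X=6 | ·): A: 0.2; B: 0.0909091; C: 0.000684881.
Posterior ∝ prior × likelihood. Numerator for C: 0.47·0.000684881 = 0.000321894.
Normalizing constant: 0.23·0.2 + 0.3·0.0909091 + 0.47·0.000684881 = 0.0735946.
P(C | observation) = 0.000321894 / 0.0735946 = 0.00437388.

0.0044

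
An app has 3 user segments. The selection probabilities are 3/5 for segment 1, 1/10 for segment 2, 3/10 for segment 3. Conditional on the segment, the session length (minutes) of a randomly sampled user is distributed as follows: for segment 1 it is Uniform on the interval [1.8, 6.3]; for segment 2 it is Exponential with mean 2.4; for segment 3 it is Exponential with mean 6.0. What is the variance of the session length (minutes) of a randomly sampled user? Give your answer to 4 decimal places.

Per component, 1: μ=4.05, E[X²]=18.09; 2: μ=2.4, E[X²]=11.52; 3: μ=6, E[X²]=72.
E[X] = 0.6·4.05 + 0.1·2.4 + 0.3·6 = 4.47.
E[X²] = 0.6·18.09 + 0.1·11.52 + 0.3·72 = 33.606.
Var(X) = E[X²] − (E[X])² = 33.606 − 19.9809 = 13.6251.

13.6251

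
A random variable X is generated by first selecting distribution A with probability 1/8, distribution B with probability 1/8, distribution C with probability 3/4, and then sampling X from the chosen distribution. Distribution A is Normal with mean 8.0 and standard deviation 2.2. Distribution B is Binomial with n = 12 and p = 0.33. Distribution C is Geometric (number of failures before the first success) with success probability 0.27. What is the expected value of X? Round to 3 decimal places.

3.523

Component means — A: 8; B: 3.96; C: 2.7037.
E[X] = 0.125·8 + 0.125·3.96 + 0.75·2.7037 = 3.52278.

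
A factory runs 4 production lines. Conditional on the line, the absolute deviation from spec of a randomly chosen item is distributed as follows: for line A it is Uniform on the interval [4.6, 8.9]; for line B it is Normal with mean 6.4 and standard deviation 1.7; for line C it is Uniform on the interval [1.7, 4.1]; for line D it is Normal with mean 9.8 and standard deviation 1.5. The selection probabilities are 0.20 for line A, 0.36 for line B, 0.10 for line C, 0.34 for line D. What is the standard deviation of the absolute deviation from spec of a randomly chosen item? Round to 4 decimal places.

Per component, A: μ=6.75, E[X²]=47.1033; B: μ=6.4, E[X²]=43.85; C: μ=2.9, E[X²]=8.89; D: μ=9.8, E[X²]=98.29.
E[X] = 0.2·6.75 + 0.36·6.4 + 0.1·2.9 + 0.34·9.8 = 7.276.
E[X²] = 0.2·47.1033 + 0.36·43.85 + 0.1·8.89 + 0.34·98.29 = 59.5143.
Var(X) = E[X²] − (E[X])² = 59.5143 − 52.9402 = 6.57409.
SD(X) = √6.57409 = 2.564.

2.5640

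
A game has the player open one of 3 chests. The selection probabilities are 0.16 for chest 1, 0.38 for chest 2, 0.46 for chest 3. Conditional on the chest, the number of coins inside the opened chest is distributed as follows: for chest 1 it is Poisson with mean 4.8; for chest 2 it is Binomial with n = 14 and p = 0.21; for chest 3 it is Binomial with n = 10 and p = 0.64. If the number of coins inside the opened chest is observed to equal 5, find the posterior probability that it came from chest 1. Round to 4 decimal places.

0.1991

Likelihoods P(X=5 | ·): 1: 0.174748; 2: 0.0979951; 3: 0.163611.
Posterior ∝ prior × likelihood. Numerator for 1: 0.16·0.174748 = 0.0279596.
Normalizing constant: 0.16·0.174748 + 0.38·0.0979951 + 0.46·0.163611 = 0.140459.
P(1 | observation) = 0.0279596 / 0.140459 = 0.199059.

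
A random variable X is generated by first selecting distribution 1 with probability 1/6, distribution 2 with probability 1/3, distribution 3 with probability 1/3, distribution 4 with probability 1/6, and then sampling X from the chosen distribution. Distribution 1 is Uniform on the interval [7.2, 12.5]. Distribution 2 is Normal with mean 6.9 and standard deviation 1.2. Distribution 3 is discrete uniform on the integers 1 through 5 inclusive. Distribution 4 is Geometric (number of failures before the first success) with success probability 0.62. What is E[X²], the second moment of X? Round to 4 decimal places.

For each component E[X²] = Var + (mean)², giving 1: 99.3633; 2: 49.05; 3: 11; 4: 1.3642.
Overall E[X²] = 0.166667·99.3633 + 0.333333·49.05 + 0.333333·11 + 0.166667·1.3642 = 36.8046.

36.8046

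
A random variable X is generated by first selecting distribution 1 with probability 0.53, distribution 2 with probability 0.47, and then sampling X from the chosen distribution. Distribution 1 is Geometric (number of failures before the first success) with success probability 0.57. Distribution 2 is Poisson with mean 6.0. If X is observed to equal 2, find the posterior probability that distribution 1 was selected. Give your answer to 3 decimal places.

0.727

Likelihoods P(X=2 | ·): 1: 0.105393; 2: 0.0446175.
Posterior ∝ prior × likelihood. Numerator for 1: 0.53·0.105393 = 0.0558583.
Normalizing constant: 0.53·0.105393 + 0.47·0.0446175 = 0.0768285.
P(1 | observation) = 0.0558583 / 0.0768285 = 0.727051.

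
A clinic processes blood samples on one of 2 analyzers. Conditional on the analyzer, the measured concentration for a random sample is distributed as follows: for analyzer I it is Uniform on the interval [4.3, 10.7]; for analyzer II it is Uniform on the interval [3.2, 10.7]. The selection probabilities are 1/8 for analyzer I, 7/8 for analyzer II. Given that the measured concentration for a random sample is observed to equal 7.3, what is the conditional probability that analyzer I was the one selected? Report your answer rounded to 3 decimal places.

Likelihoods f(7.3 | ·): I: 0.15625; II: 0.133333.
Posterior ∝ prior × likelihood. Numerator for I: 0.125·0.15625 = 0.0195312.
Normalizing constant: 0.125·0.15625 + 0.875·0.133333 = 0.136198.
P(I | observation) = 0.0195312 / 0.136198 = 0.143403.

0.143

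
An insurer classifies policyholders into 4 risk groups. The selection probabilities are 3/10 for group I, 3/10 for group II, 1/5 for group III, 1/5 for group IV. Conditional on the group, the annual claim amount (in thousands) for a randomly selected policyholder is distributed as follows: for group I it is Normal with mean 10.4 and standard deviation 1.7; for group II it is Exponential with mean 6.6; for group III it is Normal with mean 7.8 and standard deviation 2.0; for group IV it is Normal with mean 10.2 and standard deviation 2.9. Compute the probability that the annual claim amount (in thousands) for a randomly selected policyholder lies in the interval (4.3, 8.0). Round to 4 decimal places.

0.2313

Conditional on each group, P(4.3 < X < 8.0): I: 0.0788432; II: 0.22369; III: 0.499769; IV: 0.203088.
By total probability, P(4.3 < X < 8.0) = 0.3·0.0788432 + 0.3·0.22369 + 0.2·0.499769 + 0.2·0.203088 = 0.231331.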